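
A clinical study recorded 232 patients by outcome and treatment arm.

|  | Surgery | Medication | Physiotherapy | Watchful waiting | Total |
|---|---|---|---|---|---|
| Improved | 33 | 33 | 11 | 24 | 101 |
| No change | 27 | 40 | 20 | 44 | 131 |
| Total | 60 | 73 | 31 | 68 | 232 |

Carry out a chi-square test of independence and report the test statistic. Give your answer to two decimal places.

Grand total N = 232.
Expected counts (row total × column total / N):
  Improved, Surgery: 101×60/232 = 26.121
  Improved, Medication: 101×73/232 = 31.780
  Improved, Physiotherapy: 101×31/232 = 13.496
  Improved, Watchful waiting: 101×68/232 = 29.603
  No change, Surgery: 131×60/232 = 33.879
  No change, Medication: 131×73/232 = 41.220
  No change, Physiotherapy: 131×31/232 = 17.504
  No change, Watchful waiting: 131×68/232 = 38.397
Contributions (O − E)²/E:
  (33 − 26.121)²/26.121 = 1.8116
  (33 − 31.780)²/31.780 = 0.0468
  (11 − 13.496)²/13.496 = 0.4616
  (24 − 29.603)²/29.603 = 1.0605
  (27 − 33.879)²/33.879 = 1.3968
  (40 − 41.220)²/41.220 = 0.0361
  (20 − 17.504)²/17.504 = 0.3559
  (44 − 38.397)²/38.397 = 0.8176
χ² = 1.8116 + 0.0468 + 0.4616 + 1.0605 + 1.3968 + 0.0361 + 0.3559 + 0.8176 = 5.99

5.99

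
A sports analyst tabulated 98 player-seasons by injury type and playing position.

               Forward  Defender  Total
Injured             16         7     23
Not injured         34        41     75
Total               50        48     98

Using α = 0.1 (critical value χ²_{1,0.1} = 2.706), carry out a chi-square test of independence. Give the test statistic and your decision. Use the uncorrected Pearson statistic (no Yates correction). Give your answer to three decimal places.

4.136; reject H₀

Grand total N = 98.
Expected counts (row total × column total / N):
  Injured, Forward: 23×50/98 = 11.7347
  Injured, Defender: 23×48/98 = 11.2653
  Not injured, Forward: 75×50/98 = 38.2653
  Not injured, Defender: 75×48/98 = 36.7347
Contributions (O − E)²/E:
  (16 − 11.7347)²/11.7347 = 1.5503
  (7 − 11.2653)²/11.2653 = 1.6149
  (34 − 38.2653)²/38.2653 = 0.4754
  (41 − 36.7347)²/36.7347 = 0.4952
χ² = 1.5503 + 1.6149 + 0.4754 + 0.4952 = 4.136
df = (2−1)(2−1) = 1. Since 4.136 > 2.706, reject the null hypothesis of independence at α = 0.1.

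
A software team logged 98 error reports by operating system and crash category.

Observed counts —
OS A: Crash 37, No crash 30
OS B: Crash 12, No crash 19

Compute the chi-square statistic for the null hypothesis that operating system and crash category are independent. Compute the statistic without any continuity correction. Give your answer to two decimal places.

2.31

Row totals: 67, 31. Column totals: 49, 49. Grand total N = 98.
Expected counts (row total × column total / N):
  OS A, Crash: 67×49/98 = 33.500
  OS A, No crash: 67×49/98 = 33.500
  OS B, Crash: 31×49/98 = 15.500
  OS B, No crash: 31×49/98 = 15.500
Contributions (O − E)²/E:
  (37 − 33.500)²/33.500 = 0.3657
  (30 − 33.500)²/33.500 = 0.3657
  (12 − 15.500)²/15.500 = 0.7903
  (19 − 15.500)²/15.500 = 0.7903
χ² = 0.3657 + 0.3657 + 0.7903 + 0.7903 = 2.31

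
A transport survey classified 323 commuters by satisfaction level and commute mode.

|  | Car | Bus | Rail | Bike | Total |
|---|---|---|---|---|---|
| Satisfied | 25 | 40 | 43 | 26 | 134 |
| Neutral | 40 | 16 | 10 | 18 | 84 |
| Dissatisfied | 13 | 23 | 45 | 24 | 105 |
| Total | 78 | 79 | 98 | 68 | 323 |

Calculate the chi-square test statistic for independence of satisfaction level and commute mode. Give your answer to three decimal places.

Grand total N = 323.
Expected counts (row total × column total / N):
  Satisfied, Car: 134×78/323 = 32.3591
  Satisfied, Bus: 134×79/323 = 32.7740
  Satisfied, Rail: 134×98/323 = 40.6563
  Satisfied, Bike: 134×68/323 = 28.2105
  Neutral, Car: 84×78/323 = 20.2848
  Neutral, Bus: 84×79/323 = 20.5449
  Neutral, Rail: 84×98/323 = 25.4861
  Neutral, Bike: 84×68/323 = 17.6842
  Dissatisfied, Car: 105×78/323 = 25.3560
  Dissatisfied, Bus: 105×79/323 = 25.6811
  Dissatisfied, Rail: 105×98/323 = 31.8576
  Dissatisfied, Bike: 105×68/323 = 22.1053
Contributions (O − E)²/E:
  (25 − 32.3591)²/32.3591 = 1.6736
  (40 − 32.7740)²/32.7740 = 1.5932
  (43 − 40.6563)²/40.6563 = 0.1351
  (26 − 28.2105)²/28.2105 = 0.1732
  (40 − 20.2848)²/20.2848 = 19.1616
  (16 − 20.5449)²/20.5449 = 1.0054
  (10 − 25.4861)²/25.4861 = 9.4098
  (18 − 17.6842)²/17.6842 = 0.0056
  (13 − 25.3560)²/25.3560 = 6.0211
  (23 − 25.6811)²/25.6811 = 0.2799
  (45 − 31.8576)²/31.8576 = 5.4217
  (24 − 22.1053)²/22.1053 = 0.1624
χ² = 1.6736 + 1.5932 + 0.1351 + 0.1732 + 19.1616 + 1.0054 + 9.4098 + 0.0056 + 6.0211 + 0.2799 + 5.4217 + 0.1624 = 45.043

45.043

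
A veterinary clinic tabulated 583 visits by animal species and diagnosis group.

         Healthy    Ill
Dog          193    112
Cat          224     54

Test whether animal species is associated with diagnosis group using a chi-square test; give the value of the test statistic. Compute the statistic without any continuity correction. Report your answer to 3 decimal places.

Row totals: 305, 278. Column totals: 417, 166. Grand total N = 583.
Expected counts (row total × column total / N):
  Dog, Healthy: 305×417/583 = 218.1561
  Dog, Ill: 305×166/583 = 86.8439
  Cat, Healthy: 278×417/583 = 198.8439
  Cat, Ill: 278×166/583 = 79.1561
Contributions (O − E)²/E:
  (193 − 218.1561)²/218.1561 = 2.9008
  (112 − 86.8439)²/86.8439 = 7.2870
  (224 − 198.8439)²/198.8439 = 3.1825
  (54 − 79.1561)²/79.1561 = 7.9947
χ² = 2.9008 + 7.2870 + 3.1825 + 7.9947 = 21.365

21.365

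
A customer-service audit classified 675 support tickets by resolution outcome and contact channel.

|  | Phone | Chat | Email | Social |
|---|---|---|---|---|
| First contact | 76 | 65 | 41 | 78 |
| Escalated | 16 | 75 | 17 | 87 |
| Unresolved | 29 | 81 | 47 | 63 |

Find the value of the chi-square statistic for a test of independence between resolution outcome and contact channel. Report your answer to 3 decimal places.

Row totals: 260, 195, 220. Column totals: 121, 221, 105, 228. Grand total N = 675.
Expected counts (row total × column total / N):
  First contact, Phone: 260×121/675 = 46.6074
  First contact, Chat: 260×221/675 = 85.1259
  First contact, Email: 260×105/675 = 40.4444
  First contact, Social: 260×228/675 = 87.8222
  Escalated, Phone: 195×121/675 = 34.9556
  Escalated, Chat: 195×221/675 = 63.8444
  Escalated, Email: 195×105/675 = 30.3333
  Escalated, Social: 195×228/675 = 65.8667
  Unresolved, Phone: 220×121/675 = 39.4370
  Unresolved, Chat: 220×221/675 = 72.0296
  Unresolved, Email: 220×105/675 = 34.2222
  Unresolved, Social: 220×228/675 = 74.3111
Contributions (O − E)²/E:
  (76 − 46.6074)²/46.6074 = 18.5362
  (65 − 85.1259)²/85.1259 = 4.7583
  (41 − 40.4444)²/40.4444 = 0.0076
  (78 − 87.8222)²/87.8222 = 1.0985
  (16 − 34.9556)²/34.9556 = 10.2792
  (75 − 63.8444)²/63.8444 = 1.9492
  (17 − 30.3333)²/30.3333 = 5.8608
  (87 − 65.8667)²/65.8667 = 6.7806
  (29 − 39.4370)²/39.4370 = 2.7622
  (81 − 72.0296)²/72.0296 = 1.1172
  (47 − 34.2222)²/34.2222 = 4.7709
  (63 − 74.3111)²/74.3111 = 1.7217
χ² = 18.5362 + 4.7583 + 0.0076 + 1.0985 + 10.2792 + 1.9492 + 5.8608 + 6.7806 + 2.7622 + 1.1172 + 4.7709 + 1.7217 = 59.642

59.642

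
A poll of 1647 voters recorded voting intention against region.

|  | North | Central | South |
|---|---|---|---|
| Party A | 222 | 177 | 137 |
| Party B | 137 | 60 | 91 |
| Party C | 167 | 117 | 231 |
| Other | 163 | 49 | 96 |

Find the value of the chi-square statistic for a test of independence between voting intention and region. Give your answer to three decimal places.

80.201

Row totals: 536, 288, 515, 308. Column totals: 689, 403, 555. Grand total N = 1647.
Expected counts (row total × column total / N):
  Party A, North: 536×689/1647 = 224.2283
  Party A, Central: 536×403/1647 = 131.1524
  Party A, South: 536×555/1647 = 180.6193
  Party B, North: 288×689/1647 = 120.4809
  Party B, Central: 288×403/1647 = 70.4699
  Party B, South: 288×555/1647 = 97.0492
  Party C, North: 515×689/1647 = 215.4432
  Party C, Central: 515×403/1647 = 126.0140
  Party C, South: 515×555/1647 = 173.5428
  Other, North: 308×689/1647 = 128.8476
  Other, Central: 308×403/1647 = 75.3637
  Other, South: 308×555/1647 = 103.7887
Contributions (O − E)²/E:
  (222 − 224.2283)²/224.2283 = 0.0221
  (177 − 131.1524)²/131.1524 = 16.0272
  (137 − 180.6193)²/180.6193 = 10.5340
  (137 − 120.4809)²/120.4809 = 2.2649
  (60 − 70.4699)²/70.4699 = 1.5555
  (91 − 97.0492)²/97.0492 = 0.3771
  (167 − 215.4432)²/215.4432 = 10.8926
  (117 − 126.0140)²/126.0140 = 0.6448
  (231 − 173.5428)²/173.5428 = 19.0231
  (163 − 128.8476)²/128.8476 = 9.0524
  (49 − 75.3637)²/75.3637 = 9.2225
  (96 − 103.7887)²/103.7887 = 0.5845
χ² = 0.0221 + 16.0272 + 10.5340 + 2.2649 + 1.5555 + 0.3771 + 10.8926 + 0.6448 + 19.0231 + 9.0524 + 9.2225 + 0.5845 = 80.201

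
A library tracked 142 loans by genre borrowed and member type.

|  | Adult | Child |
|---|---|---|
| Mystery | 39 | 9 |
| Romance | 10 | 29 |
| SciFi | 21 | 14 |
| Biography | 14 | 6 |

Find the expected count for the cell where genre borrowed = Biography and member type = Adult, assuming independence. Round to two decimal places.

Row total (Biography) = 20; column total (Adult) = 84; grand total N = 142.
Expected count = (row total × column total) / N = 20 × 84 / 142 = 11.83.

11.83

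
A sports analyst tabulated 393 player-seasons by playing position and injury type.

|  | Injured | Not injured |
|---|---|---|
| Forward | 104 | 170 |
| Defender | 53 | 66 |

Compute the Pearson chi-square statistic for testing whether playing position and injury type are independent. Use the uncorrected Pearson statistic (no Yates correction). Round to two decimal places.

Row totals: 274, 119. Column totals: 157, 236. Grand total N = 393.
Expected counts (row total × column total / N):
  Forward, Injured: 274×157/393 = 109.461
  Forward, Not injured: 274×236/393 = 164.539
  Defender, Injured: 119×157/393 = 47.539
  Defender, Not injured: 119×236/393 = 71.461
Contributions (O − E)²/E:
  (104 − 109.461)²/109.461 = 0.2724
  (170 − 164.539)²/164.539 = 0.1812
  (53 − 47.539)²/47.539 = 0.6273
  (66 − 71.461)²/71.461 = 0.4173
χ² = 0.2724 + 0.1812 + 0.6273 + 0.4173 = 1.50

1.50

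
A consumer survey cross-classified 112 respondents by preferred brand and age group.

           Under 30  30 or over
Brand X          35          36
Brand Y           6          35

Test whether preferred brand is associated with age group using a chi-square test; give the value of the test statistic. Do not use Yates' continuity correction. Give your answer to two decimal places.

13.46

Row totals: 71, 41. Column totals: 41, 71. Grand total N = 112.
Expected counts (row total × column total / N):
  Brand X, Under 30: 71×41/112 = 25.991
  Brand X, 30 or over: 71×71/112 = 45.009
  Brand Y, Under 30: 41×41/112 = 15.009
  Brand Y, 30 or over: 41×71/112 = 25.991
Contributions (O − E)²/E:
  (35 − 25.991)²/25.991 = 3.1227
  (36 − 45.009)²/45.009 = 1.8032
  (6 − 15.009)²/15.009 = 5.4076
  (35 − 25.991)²/25.991 = 3.1227
χ² = 3.1227 + 1.8032 + 5.4076 + 3.1227 = 13.46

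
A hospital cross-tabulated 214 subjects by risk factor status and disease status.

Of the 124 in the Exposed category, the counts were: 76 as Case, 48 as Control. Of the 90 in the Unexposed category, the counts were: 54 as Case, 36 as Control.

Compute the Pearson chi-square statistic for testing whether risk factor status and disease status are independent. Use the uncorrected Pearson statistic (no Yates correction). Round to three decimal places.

0.036

Row totals: 124, 90. Column totals: 130, 84. Grand total N = 214.
Expected counts (row total × column total / N):
  Exposed, Case: 124×130/214 = 75.3271
  Exposed, Control: 124×84/214 = 48.6729
  Unexposed, Case: 90×130/214 = 54.6729
  Unexposed, Control: 90×84/214 = 35.3271
Contributions (O − E)²/E:
  (76 − 75.3271)²/75.3271 = 0.0060
  (48 − 48.6729)²/48.6729 = 0.0093
  (54 − 54.6729)²/54.6729 = 0.0083
  (36 − 35.3271)²/35.3271 = 0.0128
χ² = 0.0060 + 0.0093 + 0.0083 + 0.0128 = 0.036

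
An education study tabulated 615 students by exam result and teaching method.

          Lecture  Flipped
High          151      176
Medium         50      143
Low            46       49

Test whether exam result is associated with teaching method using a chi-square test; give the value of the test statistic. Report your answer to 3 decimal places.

23.940

Row totals: 327, 193, 95. Column totals: 247, 368. Grand total N = 615.
Expected counts (row total × column total / N):
  High, Lecture: 327×247/615 = 131.3317
  High, Flipped: 327×368/615 = 195.6683
  Medium, Lecture: 193×247/615 = 77.5138
  Medium, Flipped: 193×368/615 = 115.4862
  Low, Lecture: 95×247/615 = 38.1545
  Low, Flipped: 95×368/615 = 56.8455
Contributions (O − E)²/E:
  (151 − 131.3317)²/131.3317 = 2.9455
  (176 − 195.6683)²/195.6683 = 1.9770
  (50 − 77.5138)²/77.5138 = 9.7661
  (143 − 115.4862)²/115.4862 = 6.5550
  (46 − 38.1545)²/38.1545 = 1.6132
  (49 − 56.8455)²/56.8455 = 1.0828
χ² = 2.9455 + 1.9770 + 9.7661 + 6.5550 + 1.6132 + 1.0828 = 23.940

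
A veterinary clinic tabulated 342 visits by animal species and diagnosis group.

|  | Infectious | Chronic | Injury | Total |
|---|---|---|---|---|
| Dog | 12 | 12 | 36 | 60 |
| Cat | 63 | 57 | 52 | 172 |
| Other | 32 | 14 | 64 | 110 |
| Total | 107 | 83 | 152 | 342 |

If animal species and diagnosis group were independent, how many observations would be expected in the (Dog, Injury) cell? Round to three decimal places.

Row total (Dog) = 60; column total (Injury) = 152; grand total N = 342.
Expected count = (row total × column total) / N = 60 × 152 / 342 = 26.667.

26.667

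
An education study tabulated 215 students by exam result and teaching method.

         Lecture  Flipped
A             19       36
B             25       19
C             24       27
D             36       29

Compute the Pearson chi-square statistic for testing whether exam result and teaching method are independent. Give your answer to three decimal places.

6.782

Row totals: 55, 44, 51, 65. Column totals: 104, 111. Grand total N = 215.
Expected counts (row total × column total / N):
  A, Lecture: 55×104/215 = 26.6047
  A, Flipped: 55×111/215 = 28.3953
  B, Lecture: 44×104/215 = 21.2837
  B, Flipped: 44×111/215 = 22.7163
  C, Lecture: 51×104/215 = 24.6698
  C, Flipped: 51×111/215 = 26.3302
  D, Lecture: 65×104/215 = 31.4419
  D, Flipped: 65×111/215 = 33.5581
Contributions (O − E)²/E:
  (19 − 26.6047)²/26.6047 = 2.1737
  (36 − 28.3953)²/28.3953 = 2.0367
  (25 − 21.2837)²/21.2837 = 0.6489
  (19 − 22.7163)²/22.7163 = 0.6080
  (24 − 24.6698)²/24.6698 = 0.0182
  (27 − 26.3302)²/26.3302 = 0.0170
  (36 − 31.4419)²/31.4419 = 0.6608
  (29 − 33.5581)²/33.5581 = 0.6191
χ² = 2.1737 + 2.0367 + 0.6489 + 0.6080 + 0.0182 + 0.0170 + 0.6608 + 0.6191 = 6.782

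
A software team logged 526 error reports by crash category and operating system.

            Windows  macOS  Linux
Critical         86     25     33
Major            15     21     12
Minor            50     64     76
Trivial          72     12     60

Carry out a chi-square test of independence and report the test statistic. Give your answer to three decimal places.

69.430

Row totals: 144, 48, 190, 144. Column totals: 223, 122, 181. Grand total N = 526.
Expected counts (row total × column total / N):
  Critical, Windows: 144×223/526 = 61.0494
  Critical, macOS: 144×122/526 = 33.3992
  Critical, Linux: 144×181/526 = 49.5513
  Major, Windows: 48×223/526 = 20.3498
  Major, macOS: 48×122/526 = 11.1331
  Major, Linux: 48×181/526 = 16.5171
  Minor, Windows: 190×223/526 = 80.5513
  Minor, macOS: 190×122/526 = 44.0684
  Minor, Linux: 190×181/526 = 65.3802
  Trivial, Windows: 144×223/526 = 61.0494
  Trivial, macOS: 144×122/526 = 33.3992
  Trivial, Linux: 144×181/526 = 49.5513
Contributions (O − E)²/E:
  (86 − 61.0494)²/61.0494 = 10.1972
  (25 − 33.3992)²/33.3992 = 2.1122
  (33 − 49.5513)²/49.5513 = 5.5285
  (15 − 20.3498)²/20.3498 = 1.4064
  (21 − 11.1331)²/11.1331 = 8.7447
  (12 − 16.5171)²/16.5171 = 1.2353
  (50 − 80.5513)²/80.5513 = 11.5874
  (64 − 44.0684)²/44.0684 = 9.0148
  (76 − 65.3802)²/65.3802 = 1.7250
  (72 − 61.0494)²/61.0494 = 1.9642
  (12 − 33.3992)²/33.3992 = 13.7107
  (60 − 49.5513)²/49.5513 = 2.2033
χ² = 10.1972 + 2.1122 + 5.5285 + 1.4064 + 8.7447 + 1.2353 + 11.5874 + 9.0148 + 1.7250 + 1.9642 + 13.7107 + 2.2033 = 69.430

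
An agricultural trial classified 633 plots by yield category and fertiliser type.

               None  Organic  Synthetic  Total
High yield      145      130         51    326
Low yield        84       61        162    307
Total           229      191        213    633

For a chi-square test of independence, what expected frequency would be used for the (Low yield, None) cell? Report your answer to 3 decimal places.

Row total (Low yield) = 307; column total (None) = 229; grand total N = 633.
Expected count = (row total × column total) / N = 307 × 229 / 633 = 111.063.

111.063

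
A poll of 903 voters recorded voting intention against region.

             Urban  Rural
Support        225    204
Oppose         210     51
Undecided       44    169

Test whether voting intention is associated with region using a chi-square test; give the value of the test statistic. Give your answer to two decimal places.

Row totals: 429, 261, 213. Column totals: 479, 424. Grand total N = 903.
Expected counts (row total × column total / N):
  Support, Urban: 429×479/903 = 227.5648
  Support, Rural: 429×424/903 = 201.4352
  Oppose, Urban: 261×479/903 = 138.4485
  Oppose, Rural: 261×424/903 = 122.5515
  Undecided, Urban: 213×479/903 = 112.9867
  Undecided, Rural: 213×424/903 = 100.0133
Contributions (O − E)²/E:
  (225 − 227.5648)²/227.5648 = 0.0289
  (204 − 201.4352)²/201.4352 = 0.0327
  (210 − 138.4485)²/138.4485 = 36.9785
  (51 − 122.5515)²/122.5515 = 41.7752
  (44 − 112.9867)²/112.9867 = 42.1215
  (169 − 100.0133)²/100.0133 = 47.5853
χ² = 0.0289 + 0.0327 + 36.9785 + 41.7752 + 42.1215 + 47.5853 = 168.52

168.52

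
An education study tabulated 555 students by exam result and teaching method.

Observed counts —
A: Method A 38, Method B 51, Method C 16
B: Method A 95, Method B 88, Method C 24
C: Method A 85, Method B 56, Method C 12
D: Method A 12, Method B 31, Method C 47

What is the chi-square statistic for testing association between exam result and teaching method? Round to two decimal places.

Row totals: 105, 207, 153, 90. Column totals: 230, 226, 99. Grand total N = 555.
Expected counts (row total × column total / N):
  A, Method A: 105×230/555 = 43.5135
  A, Method B: 105×226/555 = 42.7568
  A, Method C: 105×99/555 = 18.7297
  B, Method A: 207×230/555 = 85.7838
  B, Method B: 207×226/555 = 84.2919
  B, Method C: 207×99/555 = 36.9243
  C, Method A: 153×230/555 = 63.4054
  C, Method B: 153×226/555 = 62.3027
  C, Method C: 153×99/555 = 27.2919
  D, Method A: 90×230/555 = 37.2973
  D, Method B: 90×226/555 = 36.6486
  D, Method C: 90×99/555 = 16.0541
Contributions (O − E)²/E:
  (38 − 43.5135)²/43.5135 = 0.6986
  (51 − 42.7568)²/42.7568 = 1.5892
  (16 − 18.7297)²/18.7297 = 0.3978
  (95 − 85.7838)²/85.7838 = 0.9901
  (88 − 84.2919)²/84.2919 = 0.1631
  (24 − 36.9243)²/36.9243 = 4.5238
  (85 − 63.4054)²/63.4054 = 7.3547
  (56 − 62.3027)²/62.3027 = 0.6376
  (12 − 27.2919)²/27.2919 = 8.5682
  (12 − 37.2973)²/37.2973 = 17.1582
  (31 − 36.6486)²/36.6486 = 0.8706
  (47 − 16.0541)²/16.0541 = 59.6513
χ² = 0.6986 + 1.5892 + 0.3978 + 0.9901 + 0.1631 + 4.5238 + 7.3547 + 0.6376 + 8.5682 + 17.1582 + 0.8706 + 59.6513 = 102.60

102.60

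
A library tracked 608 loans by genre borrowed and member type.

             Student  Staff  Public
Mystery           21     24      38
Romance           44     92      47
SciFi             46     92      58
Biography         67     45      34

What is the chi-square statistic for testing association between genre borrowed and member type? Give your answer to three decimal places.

Row totals: 83, 183, 196, 146. Column totals: 178, 253, 177. Grand total N = 608.
Expected counts (row total × column total / N):
  Mystery, Student: 83×178/608 = 24.2993
  Mystery, Staff: 83×253/608 = 34.5378
  Mystery, Public: 83×177/608 = 24.1628
  Romance, Student: 183×178/608 = 53.5757
  Romance, Staff: 183×253/608 = 76.1497
  Romance, Public: 183×177/608 = 53.2747
  SciFi, Student: 196×178/608 = 57.3816
  SciFi, Staff: 196×253/608 = 81.5592
  SciFi, Public: 196×177/608 = 57.0592
  Biography, Student: 146×178/608 = 42.7434
  Biography, Staff: 146×253/608 = 60.7533
  Biography, Public: 146×177/608 = 42.5033
Contributions (O − E)²/E:
  (21 − 24.2993)²/24.2993 = 0.4480
  (24 − 34.5378)²/34.5378 = 3.2152
  (38 − 24.1628)²/24.1628 = 7.9241
  (44 − 53.5757)²/53.5757 = 1.7115
  (92 − 76.1497)²/76.1497 = 3.2992
  (47 − 53.2747)²/53.2747 = 0.7390
  (46 − 57.3816)²/57.3816 = 2.2575
  (92 − 81.5592)²/81.5592 = 1.3366
  (58 − 57.0592)²/57.0592 = 0.0155
  (67 − 42.7434)²/42.7434 = 13.7655
  (45 − 60.7533)²/60.7533 = 4.0848
  (34 − 42.5033)²/42.5033 = 1.7012
χ² = 0.4480 + 3.2152 + 7.9241 + 1.7115 + 3.2992 + 0.7390 + 2.2575 + 1.3366 + 0.0155 + 13.7655 + 4.0848 + 1.7012 = 40.498

40.498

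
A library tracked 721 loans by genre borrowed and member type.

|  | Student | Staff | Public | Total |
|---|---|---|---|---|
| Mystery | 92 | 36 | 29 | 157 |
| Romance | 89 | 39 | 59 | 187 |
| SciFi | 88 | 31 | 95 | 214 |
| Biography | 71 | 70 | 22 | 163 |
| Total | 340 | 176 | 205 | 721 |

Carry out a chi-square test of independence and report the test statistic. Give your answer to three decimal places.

77.228

Grand total N = 721.
Expected counts (row total × column total / N):
  Mystery, Student: 157×340/721 = 74.0361
  Mystery, Staff: 157×176/721 = 38.3245
  Mystery, Public: 157×205/721 = 44.6394
  Romance, Student: 187×340/721 = 88.1831
  Romance, Staff: 187×176/721 = 45.6477
  Romance, Public: 187×205/721 = 53.1692
  SciFi, Student: 214×340/721 = 100.9154
  SciFi, Staff: 214×176/721 = 52.2386
  SciFi, Public: 214×205/721 = 60.8460
  Biography, Student: 163×340/721 = 76.8655
  Biography, Staff: 163×176/721 = 39.7892
  Biography, Public: 163×205/721 = 46.3454
Contributions (O − E)²/E:
  (92 − 74.0361)²/74.0361 = 4.3587
  (36 − 38.3245)²/38.3245 = 0.1410
  (29 − 44.6394)²/44.6394 = 5.4793
  (89 − 88.1831)²/88.1831 = 0.0076
  (39 − 45.6477)²/45.6477 = 0.9681
  (59 − 53.1692)²/53.1692 = 0.6394
  (88 − 100.9154)²/100.9154 = 1.6529
  (31 − 52.2386)²/52.2386 = 8.6350
  (95 − 60.8460)²/60.8460 = 19.1713
  (71 − 76.8655)²/76.8655 = 0.4476
  (70 − 39.7892)²/39.7892 = 22.9382
  (22 − 46.3454)²/46.3454 = 12.7887
χ² = 4.3587 + 0.1410 + 5.4793 + 0.0076 + 0.9681 + 0.6394 + 1.6529 + 8.6350 + 19.1713 + 0.4476 + 22.9382 + 12.7887 = 77.228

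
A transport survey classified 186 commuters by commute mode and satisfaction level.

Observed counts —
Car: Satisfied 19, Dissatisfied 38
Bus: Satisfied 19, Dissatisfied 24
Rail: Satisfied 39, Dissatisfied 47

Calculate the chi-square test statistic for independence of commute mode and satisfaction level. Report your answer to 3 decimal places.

2.219

Row totals: 57, 43, 86. Column totals: 77, 109. Grand total N = 186.
Expected counts (row total × column total / N):
  Car, Satisfied: 57×77/186 = 23.5968
  Car, Dissatisfied: 57×109/186 = 33.4032
  Bus, Satisfied: 43×77/186 = 17.8011
  Bus, Dissatisfied: 43×109/186 = 25.1989
  Rail, Satisfied: 86×77/186 = 35.6022
  Rail, Dissatisfied: 86×109/186 = 50.3978
Contributions (O − E)²/E:
  (19 − 23.5968)²/23.5968 = 0.8955
  (38 − 33.4032)²/33.4032 = 0.6326
  (19 − 17.8011)²/17.8011 = 0.0807
  (24 − 25.1989)²/25.1989 = 0.0570
  (39 − 35.6022)²/35.6022 = 0.3243
  (47 − 50.3978)²/50.3978 = 0.2291
χ² = 0.8955 + 0.6326 + 0.0807 + 0.0570 + 0.3243 + 0.2291 = 2.219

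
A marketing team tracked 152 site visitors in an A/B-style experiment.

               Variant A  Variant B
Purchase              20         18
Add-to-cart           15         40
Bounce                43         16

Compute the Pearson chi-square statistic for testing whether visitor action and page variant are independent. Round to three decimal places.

Row totals: 38, 55, 59. Column totals: 78, 74. Grand total N = 152.
Expected counts (row total × column total / N):
  Purchase, Variant A: 38×78/152 = 19.5000
  Purchase, Variant B: 38×74/152 = 18.5000
  Add-to-cart, Variant A: 55×78/152 = 28.2237
  Add-to-cart, Variant B: 55×74/152 = 26.7763
  Bounce, Variant A: 59×78/152 = 30.2763
  Bounce, Variant B: 59×74/152 = 28.7237
Contributions (O − E)²/E:
  (20 − 19.5000)²/19.5000 = 0.0128
  (18 − 18.5000)²/18.5000 = 0.0135
  (15 − 28.2237)²/28.2237 = 6.1957
  (40 − 26.7763)²/26.7763 = 6.5306
  (43 − 30.2763)²/30.2763 = 5.3472
  (16 − 28.7237)²/28.7237 = 5.6362
χ² = 0.0128 + 0.0135 + 6.1957 + 6.5306 + 5.3472 + 5.6362 = 23.736

23.736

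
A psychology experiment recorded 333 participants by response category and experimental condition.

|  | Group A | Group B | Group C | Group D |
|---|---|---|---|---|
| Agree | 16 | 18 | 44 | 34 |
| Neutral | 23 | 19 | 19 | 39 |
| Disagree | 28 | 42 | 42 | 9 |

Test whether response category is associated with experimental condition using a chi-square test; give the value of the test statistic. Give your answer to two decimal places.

Row totals: 112, 100, 121. Column totals: 67, 79, 105, 82. Grand total N = 333.
Expected counts (row total × column total / N):
  Agree, Group A: 112×67/333 = 22.5345
  Agree, Group B: 112×79/333 = 26.5706
  Agree, Group C: 112×105/333 = 35.3153
  Agree, Group D: 112×82/333 = 27.5796
  Neutral, Group A: 100×67/333 = 20.1201
  Neutral, Group B: 100×79/333 = 23.7237
  Neutral, Group C: 100×105/333 = 31.5315
  Neutral, Group D: 100×82/333 = 24.6246
  Disagree, Group A: 121×67/333 = 24.3453
  Disagree, Group B: 121×79/333 = 28.7057
  Disagree, Group C: 121×105/333 = 38.1532
  Disagree, Group D: 121×82/333 = 29.7958
Contributions (O − E)²/E:
  (16 − 22.5345)²/22.5345 = 1.8949
  (18 − 26.5706)²/26.5706 = 2.7645
  (44 − 35.3153)²/35.3153 = 2.1357
  (34 − 27.5796)²/27.5796 = 1.4946
  (23 − 20.1201)²/20.1201 = 0.4122
  (19 − 23.7237)²/23.7237 = 0.9406
  (19 − 31.5315)²/31.5315 = 4.9804
  (39 − 24.6246)²/24.6246 = 8.3921
  (28 − 24.3453)²/24.3453 = 0.5486
  (42 − 28.7057)²/28.7057 = 6.1569
  (42 − 38.1532)²/38.1532 = 0.3879
  (9 − 29.7958)²/29.7958 = 14.5143
χ² = 1.8949 + 2.7645 + 2.1357 + 1.4946 + 0.4122 + 0.9406 + 4.9804 + 8.3921 + 0.5486 + 6.1569 + 0.3879 + 14.5143 = 44.62

44.62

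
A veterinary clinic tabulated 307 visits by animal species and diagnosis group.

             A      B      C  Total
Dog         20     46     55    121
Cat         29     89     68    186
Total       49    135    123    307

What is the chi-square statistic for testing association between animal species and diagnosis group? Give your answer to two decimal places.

Grand total N = 307.
Expected counts (row total × column total / N):
  Dog, A: 121×49/307 = 19.313
  Dog, B: 121×135/307 = 53.208
  Dog, C: 121×123/307 = 48.479
  Cat, A: 186×49/307 = 29.687
  Cat, B: 186×135/307 = 81.792
  Cat, C: 186×123/307 = 74.521
Contributions (O − E)²/E:
  (20 − 19.313)²/19.313 = 0.0244
  (46 − 53.208)²/53.208 = 0.9765
  (55 − 48.479)²/48.479 = 0.8772
  (29 − 29.687)²/29.687 = 0.0159
  (89 − 81.792)²/81.792 = 0.6352
  (68 − 74.521)²/74.521 = 0.5706
χ² = 0.0244 + 0.9765 + 0.8772 + 0.0159 + 0.6352 + 0.5706 = 3.10

3.10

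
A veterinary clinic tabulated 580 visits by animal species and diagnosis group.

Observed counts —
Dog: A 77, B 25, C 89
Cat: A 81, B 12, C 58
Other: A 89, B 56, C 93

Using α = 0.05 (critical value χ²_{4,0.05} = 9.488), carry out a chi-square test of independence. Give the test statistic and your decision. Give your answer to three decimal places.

23.486; reject H₀

Row totals: 191, 151, 238. Column totals: 247, 93, 240. Grand total N = 580.
Expected counts (row total × column total / N):
  Dog, A: 191×247/580 = 81.3397
  Dog, B: 191×93/580 = 30.6259
  Dog, C: 191×240/580 = 79.0345
  Cat, A: 151×247/580 = 64.3052
  Cat, B: 151×93/580 = 24.2121
  Cat, C: 151×240/580 = 62.4828
  Other, A: 238×247/580 = 101.3552
  Other, B: 238×93/580 = 38.1621
  Other, C: 238×240/580 = 98.4828
Contributions (O − E)²/E:
  (77 − 81.3397)²/81.3397 = 0.2315
  (25 − 30.6259)²/30.6259 = 1.0335
  (89 − 79.0345)²/79.0345 = 1.2566
  (81 − 64.3052)²/64.3052 = 4.3343
  (12 − 24.2121)²/24.2121 = 6.1595
  (58 − 62.4828)²/62.4828 = 0.3216
  (89 − 101.3552)²/101.3552 = 1.5061
  (56 − 38.1621)²/38.1621 = 8.3379
  (93 − 98.4828)²/98.4828 = 0.3052
χ² = 0.2315 + 1.0335 + 1.2566 + 4.3343 + 6.1595 + 0.3216 + 1.5061 + 8.3379 + 0.3052 = 23.486
df = (3−1)(3−1) = 4. Since 23.486 > 9.488, reject the null hypothesis of independence at α = 0.05.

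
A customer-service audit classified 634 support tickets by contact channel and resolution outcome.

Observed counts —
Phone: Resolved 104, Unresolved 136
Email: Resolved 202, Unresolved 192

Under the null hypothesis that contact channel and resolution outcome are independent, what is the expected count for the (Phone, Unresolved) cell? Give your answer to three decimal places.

Row total (Phone) = 240; column total (Unresolved) = 328; grand total N = 634.
Expected count = (row total × column total) / N = 240 × 328 / 634 = 124.164.

124.164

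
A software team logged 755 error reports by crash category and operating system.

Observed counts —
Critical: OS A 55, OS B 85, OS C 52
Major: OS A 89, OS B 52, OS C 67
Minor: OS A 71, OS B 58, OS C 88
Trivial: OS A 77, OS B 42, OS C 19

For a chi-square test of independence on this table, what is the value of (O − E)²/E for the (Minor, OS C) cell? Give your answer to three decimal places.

8.175

Row total (Minor) = 217; column total (OS C) = 226; N = 755.
Expected count E = 217 × 226 / 755 = 64.9563.
Contribution = (O − E)²/E = (88 − 64.9563)² / 64.9563 = 8.175.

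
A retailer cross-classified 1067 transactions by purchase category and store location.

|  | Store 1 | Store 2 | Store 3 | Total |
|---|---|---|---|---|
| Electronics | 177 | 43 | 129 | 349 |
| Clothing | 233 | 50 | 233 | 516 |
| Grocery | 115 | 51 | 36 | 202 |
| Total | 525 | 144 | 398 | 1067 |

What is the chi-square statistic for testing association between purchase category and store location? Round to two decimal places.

59.99

Grand total N = 1067.
Expected counts (row total × column total / N):
  Electronics, Store 1: 349×525/1067 = 171.720
  Electronics, Store 2: 349×144/1067 = 47.100
  Electronics, Store 3: 349×398/1067 = 130.180
  Clothing, Store 1: 516×525/1067 = 253.889
  Clothing, Store 2: 516×144/1067 = 69.638
  Clothing, Store 3: 516×398/1067 = 192.472
  Grocery, Store 1: 202×525/1067 = 99.391
  Grocery, Store 2: 202×144/1067 = 27.261
  Grocery, Store 3: 202×398/1067 = 75.348
Contributions (O − E)²/E:
  (177 − 171.720)²/171.720 = 0.1623
  (43 − 47.100)²/47.100 = 0.3569
  (129 − 130.180)²/130.180 = 0.0107
  (233 − 253.889)²/253.889 = 1.7187
  (50 − 69.638)²/69.638 = 5.5379
  (233 − 192.472)²/192.472 = 8.5338
  (115 − 99.391)²/99.391 = 2.4513
  (51 − 27.261)²/27.261 = 20.6720
  (36 − 75.348)²/75.348 = 20.5482
χ² = 0.1623 + 0.3569 + 0.0107 + 1.7187 + 5.5379 + 8.5338 + 2.4513 + 20.6720 + 20.5482 = 59.99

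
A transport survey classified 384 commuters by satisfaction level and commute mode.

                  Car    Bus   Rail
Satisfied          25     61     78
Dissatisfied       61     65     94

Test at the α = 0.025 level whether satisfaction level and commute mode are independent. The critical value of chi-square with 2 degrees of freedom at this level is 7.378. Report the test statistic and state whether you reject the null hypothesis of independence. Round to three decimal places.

Row totals: 164, 220. Column totals: 86, 126, 172. Grand total N = 384.
Expected counts (row total × column total / N):
  Satisfied, Car: 164×86/384 = 36.7292
  Satisfied, Bus: 164×126/384 = 53.8125
  Satisfied, Rail: 164×172/384 = 73.4583
  Dissatisfied, Car: 220×86/384 = 49.2708
  Dissatisfied, Bus: 220×126/384 = 72.1875
  Dissatisfied, Rail: 220×172/384 = 98.5417
Contributions (O − E)²/E:
  (25 − 36.7292)²/36.7292 = 3.7456
  (61 − 53.8125)²/53.8125 = 0.9600
  (78 − 73.4583)²/73.4583 = 0.2808
  (61 − 49.2708)²/49.2708 = 2.7922
  (65 − 72.1875)²/72.1875 = 0.7156
  (94 − 98.5417)²/98.5417 = 0.2093
χ² = 3.7456 + 0.9600 + 0.2808 + 2.7922 + 0.7156 + 0.2093 = 8.704
df = (2−1)(3−1) = 2. Since 8.704 > 7.378, reject the null hypothesis of independence at α = 0.025.

8.704; reject H₀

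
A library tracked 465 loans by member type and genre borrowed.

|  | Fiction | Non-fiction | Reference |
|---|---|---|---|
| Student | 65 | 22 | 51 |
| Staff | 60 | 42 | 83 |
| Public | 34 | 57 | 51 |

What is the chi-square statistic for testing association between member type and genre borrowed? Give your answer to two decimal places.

30.32

Row totals: 138, 185, 142. Column totals: 159, 121, 185. Grand total N = 465.
Expected counts (row total × column total / N):
  Student, Fiction: 138×159/465 = 47.187
  Student, Non-fiction: 138×121/465 = 35.910
  Student, Reference: 138×185/465 = 54.903
  Staff, Fiction: 185×159/465 = 63.258
  Staff, Non-fiction: 185×121/465 = 48.140
  Staff, Reference: 185×185/465 = 73.602
  Public, Fiction: 142×159/465 = 48.555
  Public, Non-fiction: 142×121/465 = 36.951
  Public, Reference: 142×185/465 = 56.495
Contributions (O − E)²/E:
  (65 − 47.187)²/47.187 = 6.7244
  (22 − 35.910)²/35.910 = 5.3881
  (51 − 54.903)²/54.903 = 0.2775
  (60 − 63.258)²/63.258 = 0.1678
  (42 − 48.140)²/48.140 = 0.7831
  (83 − 73.602)²/73.602 = 1.2000
  (34 − 48.555)²/48.555 = 4.3631
  (57 − 36.951)²/36.951 = 10.8783
  (51 − 56.495)²/56.495 = 0.5345
χ² = 6.7244 + 5.3881 + 0.2775 + 0.1678 + 0.7831 + 1.2000 + 4.3631 + 10.8783 + 0.5345 = 30.32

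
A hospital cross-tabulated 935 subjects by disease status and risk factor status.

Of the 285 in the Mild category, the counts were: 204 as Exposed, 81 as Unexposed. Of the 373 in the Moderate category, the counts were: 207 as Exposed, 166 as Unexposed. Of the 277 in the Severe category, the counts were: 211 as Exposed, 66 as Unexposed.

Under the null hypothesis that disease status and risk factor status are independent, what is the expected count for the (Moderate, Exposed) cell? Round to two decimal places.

248.13

Row total (Moderate) = 373; column total (Exposed) = 622; grand total N = 935.
Expected count = (row total × column total) / N = 373 × 622 / 935 = 248.13.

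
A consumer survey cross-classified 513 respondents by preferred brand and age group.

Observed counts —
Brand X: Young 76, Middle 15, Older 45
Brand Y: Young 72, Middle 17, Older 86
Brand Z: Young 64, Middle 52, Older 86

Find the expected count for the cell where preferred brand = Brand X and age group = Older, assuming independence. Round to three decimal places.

Row total (Brand X) = 136; column total (Older) = 217; grand total N = 513.
Expected count = (row total × column total) / N = 136 × 217 / 513 = 57.528.

57.528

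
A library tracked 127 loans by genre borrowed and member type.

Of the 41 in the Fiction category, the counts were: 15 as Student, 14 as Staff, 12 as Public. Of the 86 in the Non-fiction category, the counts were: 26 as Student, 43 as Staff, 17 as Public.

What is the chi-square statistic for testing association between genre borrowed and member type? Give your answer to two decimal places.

Row totals: 41, 86. Column totals: 41, 57, 29. Grand total N = 127.
Expected counts (row total × column total / N):
  Fiction, Student: 41×41/127 = 13.236
  Fiction, Staff: 41×57/127 = 18.402
  Fiction, Public: 41×29/127 = 9.362
  Non-fiction, Student: 86×41/127 = 27.764
  Non-fiction, Staff: 86×57/127 = 38.598
  Non-fiction, Public: 86×29/127 = 19.638
Contributions (O − E)²/E:
  (15 − 13.236)²/13.236 = 0.2351
  (14 − 18.402)²/18.402 = 1.0530
  (12 − 9.362)²/9.362 = 0.7433
  (26 − 27.764)²/27.764 = 0.1121
  (43 − 38.598)²/38.598 = 0.5020
  (17 − 19.638)²/19.638 = 0.3544
χ² = 0.2351 + 1.0530 + 0.7433 + 0.1121 + 0.5020 + 0.3544 = 3.00

3.00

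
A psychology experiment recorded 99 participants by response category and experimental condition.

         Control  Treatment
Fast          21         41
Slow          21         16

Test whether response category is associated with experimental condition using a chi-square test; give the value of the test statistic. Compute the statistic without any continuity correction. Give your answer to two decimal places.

4.97

Row totals: 62, 37. Column totals: 42, 57. Grand total N = 99.
Expected counts (row total × column total / N):
  Fast, Control: 62×42/99 = 26.303
  Fast, Treatment: 62×57/99 = 35.697
  Slow, Control: 37×42/99 = 15.697
  Slow, Treatment: 37×57/99 = 21.303
Contributions (O − E)²/E:
  (21 − 26.303)²/26.303 = 1.0691
  (41 − 35.697)²/35.697 = 0.7878
  (21 − 15.697)²/15.697 = 1.7915
  (16 − 21.303)²/21.303 = 1.3201
χ² = 1.0691 + 0.7878 + 1.7915 + 1.3201 = 4.97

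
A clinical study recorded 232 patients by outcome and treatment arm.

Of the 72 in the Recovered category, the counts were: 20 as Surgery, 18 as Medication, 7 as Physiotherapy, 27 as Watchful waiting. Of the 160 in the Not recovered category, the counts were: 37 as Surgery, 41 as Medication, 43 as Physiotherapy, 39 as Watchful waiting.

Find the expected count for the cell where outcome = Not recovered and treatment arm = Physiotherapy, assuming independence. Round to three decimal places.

Row total (Not recovered) = 160; column total (Physiotherapy) = 50; grand total N = 232.
Expected count = (row total × column total) / N = 160 × 50 / 232 = 34.483.

34.483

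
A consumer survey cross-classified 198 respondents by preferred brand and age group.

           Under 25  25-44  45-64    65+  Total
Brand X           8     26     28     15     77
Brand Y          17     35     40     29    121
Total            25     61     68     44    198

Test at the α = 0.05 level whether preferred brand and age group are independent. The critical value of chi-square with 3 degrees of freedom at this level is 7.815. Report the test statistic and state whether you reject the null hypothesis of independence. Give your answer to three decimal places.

1.433; fail to reject H₀

Grand total N = 198.
Expected counts (row total × column total / N):
  Brand X, Under 25: 77×25/198 = 9.7222
  Brand X, 25-44: 77×61/198 = 23.7222
  Brand X, 45-64: 77×68/198 = 26.4444
  Brand X, 65+: 77×44/198 = 17.1111
  Brand Y, Under 25: 121×25/198 = 15.2778
  Brand Y, 25-44: 121×61/198 = 37.2778
  Brand Y, 45-64: 121×68/198 = 41.5556
  Brand Y, 65+: 121×44/198 = 26.8889
Contributions (O − E)²/E:
  (8 − 9.7222)²/9.7222 = 0.3051
  (26 − 23.7222)²/23.7222 = 0.2187
  (28 − 26.4444)²/26.4444 = 0.0915
  (15 − 17.1111)²/17.1111 = 0.2605
  (17 − 15.2778)²/15.2778 = 0.1941
  (35 − 37.2778)²/37.2778 = 0.1392
  (40 − 41.5556)²/41.5556 = 0.0582
  (29 − 26.8889)²/26.8889 = 0.1657
χ² = 0.3051 + 0.2187 + 0.0915 + 0.2605 + 0.1941 + 0.1392 + 0.0582 + 0.1657 = 1.433
df = (2−1)(4−1) = 3. Since 1.433 < 7.815, fail to reject the null hypothesis of independence at α = 0.05.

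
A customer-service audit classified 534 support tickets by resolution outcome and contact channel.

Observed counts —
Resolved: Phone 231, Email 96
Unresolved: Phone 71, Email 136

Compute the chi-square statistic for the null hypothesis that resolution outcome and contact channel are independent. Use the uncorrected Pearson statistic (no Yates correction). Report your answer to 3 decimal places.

68.139

Row totals: 327, 207. Column totals: 302, 232. Grand total N = 534.
Expected counts (row total × column total / N):
  Resolved, Phone: 327×302/534 = 184.9326
  Resolved, Email: 327×232/534 = 142.0674
  Unresolved, Phone: 207×302/534 = 117.0674
  Unresolved, Email: 207×232/534 = 89.9326
Contributions (O − E)²/E:
  (231 − 184.9326)²/184.9326 = 11.4756
  (96 − 142.0674)²/142.0674 = 14.9380
  (71 − 117.0674)²/117.0674 = 18.1281
  (136 − 89.9326)²/89.9326 = 23.5977
χ² = 11.4756 + 14.9380 + 18.1281 + 23.5977 = 68.139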